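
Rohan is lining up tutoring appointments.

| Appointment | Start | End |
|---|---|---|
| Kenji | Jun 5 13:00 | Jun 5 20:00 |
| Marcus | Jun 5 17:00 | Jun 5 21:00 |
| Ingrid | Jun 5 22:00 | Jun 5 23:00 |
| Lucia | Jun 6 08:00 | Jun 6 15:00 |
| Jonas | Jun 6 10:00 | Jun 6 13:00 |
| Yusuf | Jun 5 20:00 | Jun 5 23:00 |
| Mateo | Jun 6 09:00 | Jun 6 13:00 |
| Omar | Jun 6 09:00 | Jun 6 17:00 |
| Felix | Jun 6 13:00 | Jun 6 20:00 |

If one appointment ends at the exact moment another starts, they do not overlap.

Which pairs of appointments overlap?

Check each pair: they overlap iff neither finishes before the other starts.
Sorted by start: Kenji, Marcus, Yusuf, Ingrid, Lucia, Mateo, Omar, Jonas, Felix.
Marcus starts before Kenji ends → Kenji and Marcus overlap.
Yusuf starts exactly when Kenji ends (back-to-back, no overlap); Kenji is clear from here.
Yusuf starts before Marcus ends → Marcus and Yusuf overlap.
Ingrid starts after Marcus ends; Marcus is clear from here.
Ingrid starts before Yusuf ends → Yusuf and Ingrid overlap.
Lucia starts after Yusuf ends; Yusuf is clear from here.
Lucia starts after Ingrid ends; Ingrid is clear from here.
Mateo starts before Lucia ends → Lucia and Mateo overlap.
Omar starts before Lucia ends → Lucia and Omar overlap.
Jonas starts before Lucia ends → Lucia and Jonas overlap.
Felix starts before Lucia ends → Lucia and Felix overlap.
Omar starts before Mateo ends → Mateo and Omar overlap.
Jonas starts before Mateo ends → Mateo and Jonas overlap.
Felix starts exactly when Mateo ends (back-to-back, no overlap).
Jonas starts before Omar ends → Omar and Jonas overlap.
Felix starts before Omar ends → Omar and Felix overlap.
Felix starts exactly when Jonas ends (back-to-back, no overlap).

Felix & Lucia, Felix & Omar, Ingrid & Yusuf, Jonas & Lucia, Jonas & Mateo, Jonas & Omar, Kenji & Marcus, Lucia & Mateo, Lucia & Omar, Marcus & Yusuf, Mateo & Omar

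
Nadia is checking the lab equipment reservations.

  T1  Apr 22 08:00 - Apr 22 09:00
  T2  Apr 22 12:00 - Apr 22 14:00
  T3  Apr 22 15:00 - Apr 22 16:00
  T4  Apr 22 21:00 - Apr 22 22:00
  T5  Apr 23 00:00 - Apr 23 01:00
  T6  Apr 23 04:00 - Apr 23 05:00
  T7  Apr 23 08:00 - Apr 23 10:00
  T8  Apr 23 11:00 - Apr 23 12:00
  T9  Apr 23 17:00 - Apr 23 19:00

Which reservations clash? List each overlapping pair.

Sorted by start: T1, T2, T3, T4, T5, T6, T7, T8, T9.
T2 starts after T1 ends, so nothing later overlaps T1 either.
T3 starts after T2 ends, so nothing later overlaps T2 either.
T4 starts after T3 ends, so nothing later overlaps T3 either.
T5 starts after T4 ends, so nothing later overlaps T4 either.
T6 starts after T5 ends, so nothing later overlaps T5 either.
T7 starts after T6 ends, so nothing later overlaps T6 either.
T8 starts after T7 ends, so nothing later overlaps T7 either.
T9 starts after T8 ends.

no conflicts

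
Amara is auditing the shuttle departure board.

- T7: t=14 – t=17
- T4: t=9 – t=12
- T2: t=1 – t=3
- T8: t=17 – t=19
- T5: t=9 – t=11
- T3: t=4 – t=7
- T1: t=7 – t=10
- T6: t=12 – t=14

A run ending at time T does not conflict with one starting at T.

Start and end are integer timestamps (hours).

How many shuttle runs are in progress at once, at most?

3

Sort all start/end points and keep a running count:
t=1 start T2 → 1
t=3 end T2 → 0
t=4 start T3 → 1
t=7 end T3 → 0
t=7 start T1 → 1
t=9 start T4 → 2
t=9 start T5 → 3
t=10 end T1 → 2
t=11 end T5 → 1
t=12 end T4 → 0
t=12 start T6 → 1
t=14 end T6 → 0
t=14 start T7 → 1
t=17 end T7 → 0
t=17 start T8 → 1
t=19 end T8 → 0
Peak is 3, at t=9 (T1, T4, T5).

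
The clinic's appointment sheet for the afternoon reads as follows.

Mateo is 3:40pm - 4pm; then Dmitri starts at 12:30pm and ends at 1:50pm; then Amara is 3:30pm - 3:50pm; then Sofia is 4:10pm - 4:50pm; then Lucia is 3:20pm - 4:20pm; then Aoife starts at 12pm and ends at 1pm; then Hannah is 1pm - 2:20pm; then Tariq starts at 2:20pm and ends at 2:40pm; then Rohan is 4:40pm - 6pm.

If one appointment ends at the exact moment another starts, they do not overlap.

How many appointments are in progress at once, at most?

Walk through starts and ends in time order (an end at T is processed before a start at T):
12pm start Aoife → 1
12:30pm start Dmitri → 2
1pm end Aoife → 1
1pm start Hannah → 2
1:50pm end Dmitri → 1
2:20pm end Hannah → 0
2:20pm start Tariq → 1
2:40pm end Tariq → 0
3:20pm start Lucia → 1
3:30pm start Amara → 2
3:40pm start Mateo → 3
3:50pm end Amara → 2
4pm end Mateo → 1
4:10pm start Sofia → 2
4:20pm end Lucia → 1
4:40pm start Rohan → 2
4:50pm end Sofia → 1
6pm end Rohan → 0
Peak is 3, at 3:40pm (Amara, Lucia, Mateo).

3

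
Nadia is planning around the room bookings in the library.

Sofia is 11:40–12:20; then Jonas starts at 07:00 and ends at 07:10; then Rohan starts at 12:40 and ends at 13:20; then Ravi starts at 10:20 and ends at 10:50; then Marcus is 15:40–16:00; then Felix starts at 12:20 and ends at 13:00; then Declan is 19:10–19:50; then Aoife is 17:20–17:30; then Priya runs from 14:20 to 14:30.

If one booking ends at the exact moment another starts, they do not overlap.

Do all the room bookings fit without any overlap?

No

Two intervals overlap when each starts before the other ends.
Sorted by start: Jonas, Ravi, Sofia, Felix, Rohan, Priya, Marcus, Aoife, Declan.
Ravi starts after Jonas ends — done with Jonas.
Sofia starts after Ravi ends — done with Ravi.
Felix starts exactly when Sofia ends (back-to-back, no overlap) — done with Sofia.
Rohan starts before Felix ends → Felix and Rohan overlap.
That's a conflict, so the schedule is not conflict-free.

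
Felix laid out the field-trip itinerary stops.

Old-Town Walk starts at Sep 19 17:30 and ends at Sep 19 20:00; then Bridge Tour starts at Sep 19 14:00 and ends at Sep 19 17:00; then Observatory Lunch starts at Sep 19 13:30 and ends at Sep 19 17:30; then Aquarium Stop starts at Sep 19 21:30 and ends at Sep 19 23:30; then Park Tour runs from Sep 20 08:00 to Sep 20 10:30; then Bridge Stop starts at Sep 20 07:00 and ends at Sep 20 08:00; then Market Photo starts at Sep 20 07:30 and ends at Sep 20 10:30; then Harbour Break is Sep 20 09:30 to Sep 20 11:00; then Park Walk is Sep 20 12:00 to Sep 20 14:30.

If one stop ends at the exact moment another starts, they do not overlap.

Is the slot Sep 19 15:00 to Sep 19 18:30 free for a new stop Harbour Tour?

No — it overlaps Bridge Tour, Observatory Lunch, Old-Town Walk

Observatory Lunch: starts Sep 19 13:30 before Harbour Tour ends Sep 19 18:30, and ends Sep 19 17:30 after Harbour Tour starts Sep 19 15:00 → overlap.
Bridge Tour: starts Sep 19 14:00 before Harbour Tour ends Sep 19 18:30, and ends Sep 19 17:00 after Harbour Tour starts Sep 19 15:00 → overlap.
Old-Town Walk: starts Sep 19 17:30 before Harbour Tour ends Sep 19 18:30, and ends Sep 19 20:00 after Harbour Tour starts Sep 19 15:00 → overlap.
Aquarium Stop: starts Sep 19 21:30 at or after Harbour Tour ends Sep 19 18:30 → clear.
Bridge Stop: starts Sep 20 07:00 at or after Harbour Tour ends Sep 19 18:30 → clear.
Market Photo: starts Sep 20 07:30 at or after Harbour Tour ends Sep 19 18:30 → clear.
Park Tour: starts Sep 20 08:00 at or after Harbour Tour ends Sep 19 18:30 → clear.
Harbour Break: starts Sep 20 09:30 at or after Harbour Tour ends Sep 19 18:30 → clear.
Park Walk: starts Sep 20 12:00 at or after Harbour Tour ends Sep 19 18:30 → clear.
Harbour Tour overlaps Old-Town Walk, Bridge Tour, Observatory Lunch.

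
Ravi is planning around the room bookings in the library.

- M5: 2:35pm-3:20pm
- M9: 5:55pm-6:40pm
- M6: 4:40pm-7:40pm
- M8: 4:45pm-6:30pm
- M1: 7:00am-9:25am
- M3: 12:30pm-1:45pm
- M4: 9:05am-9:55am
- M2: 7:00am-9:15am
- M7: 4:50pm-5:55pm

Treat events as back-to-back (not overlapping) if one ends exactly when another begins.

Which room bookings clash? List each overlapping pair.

Check each pair: they overlap iff neither finishes before the other starts.
Sorted by start: M1, M2, M4, M3, M5, M6, M8, M7, M9.
M2 starts before M1 ends → M1 and M2 overlap.
M4 starts before M1 ends → M1 and M4 overlap.
M3 starts after M1 ends, so M1 has no further overlaps.
M4 starts before M2 ends → M2 and M4 overlap.
M3 starts after M2 ends, so M2 has no further overlaps.
M3 starts after M4 ends, so M4 has no further overlaps.
M5 starts after M3 ends, so M3 has no further overlaps.
M6 starts after M5 ends, so M5 has no further overlaps.
M8 starts before M6 ends → M6 and M8 overlap.
M7 starts before M6 ends → M6 and M7 overlap.
M9 starts before M6 ends → M6 and M9 overlap.
M7 starts before M8 ends → M8 and M7 overlap.
M9 starts before M8 ends → M8 and M9 overlap.
M9 starts exactly when M7 ends (back-to-back, no overlap).

M1 & M2, M1 & M4, M2 & M4, M6 & M7, M6 & M8, M6 & M9, M7 & M8, M8 & M9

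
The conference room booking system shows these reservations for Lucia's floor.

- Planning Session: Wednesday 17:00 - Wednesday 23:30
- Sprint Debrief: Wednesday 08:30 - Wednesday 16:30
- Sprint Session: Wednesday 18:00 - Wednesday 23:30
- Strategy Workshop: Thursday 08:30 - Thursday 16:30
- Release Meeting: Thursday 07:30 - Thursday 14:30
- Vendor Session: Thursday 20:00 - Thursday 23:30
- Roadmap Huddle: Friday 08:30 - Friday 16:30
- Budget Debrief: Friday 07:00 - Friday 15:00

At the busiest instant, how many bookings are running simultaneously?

2

Sweep the timeline, counting +1 at each start and −1 at each end (ends before starts at a tie):
Wednesday 08:30 start Sprint Debrief → 1
Wednesday 16:30 end Sprint Debrief → 0
Wednesday 17:00 start Planning Session → 1
Wednesday 18:00 start Sprint Session → 2
Wednesday 23:30 end Planning Session → 1
Wednesday 23:30 end Sprint Session → 0
Thursday 07:30 start Release Meeting → 1
Thursday 08:30 start Strategy Workshop → 2
Thursday 14:30 end Release Meeting → 1
Thursday 16:30 end Strategy Workshop → 0
Thursday 20:00 start Vendor Session → 1
Thursday 23:30 end Vendor Session → 0
Friday 07:00 start Budget Debrief → 1
Friday 08:30 start Roadmap Huddle → 2
Friday 15:00 end Budget Debrief → 1
Friday 16:30 end Roadmap Huddle → 0
Peak is 2, at Wednesday 18:00 (Planning Session, Sprint Session).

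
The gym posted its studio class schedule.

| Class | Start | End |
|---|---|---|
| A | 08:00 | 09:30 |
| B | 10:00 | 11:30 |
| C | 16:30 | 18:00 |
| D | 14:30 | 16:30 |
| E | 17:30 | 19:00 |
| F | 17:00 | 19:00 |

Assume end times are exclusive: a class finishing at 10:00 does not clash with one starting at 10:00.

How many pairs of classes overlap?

3

Sorted by start: A, B, D, C, F, E.
B starts after A ends — done with A.
D starts after B ends — done with B.
C starts exactly when D ends (back-to-back, no overlap) — done with D.
F starts before C ends → C and F overlap.
E starts before C ends → C and E overlap.
E starts before F ends → F and E overlap.
Overlapping pairs: C & E, C & F, E & F — 3 in total.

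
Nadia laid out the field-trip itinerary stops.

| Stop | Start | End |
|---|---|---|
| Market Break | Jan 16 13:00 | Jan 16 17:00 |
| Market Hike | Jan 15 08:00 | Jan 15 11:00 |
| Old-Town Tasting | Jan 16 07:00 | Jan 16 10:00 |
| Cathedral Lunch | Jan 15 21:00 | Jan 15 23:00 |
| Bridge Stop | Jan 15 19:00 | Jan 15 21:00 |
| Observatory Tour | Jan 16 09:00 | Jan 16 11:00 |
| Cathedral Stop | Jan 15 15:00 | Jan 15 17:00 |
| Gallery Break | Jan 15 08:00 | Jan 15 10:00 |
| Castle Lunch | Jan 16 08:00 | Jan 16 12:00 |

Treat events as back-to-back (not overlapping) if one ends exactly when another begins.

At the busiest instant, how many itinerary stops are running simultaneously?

3

Walk through starts and ends in time order (an end at T is processed before a start at T):
Jan 15 08:00 start Gallery Break → 1
Jan 15 08:00 start Market Hike → 2
Jan 15 10:00 end Gallery Break → 1
Jan 15 11:00 end Market Hike → 0
Jan 15 15:00 start Cathedral Stop → 1
Jan 15 17:00 end Cathedral Stop → 0
Jan 15 19:00 start Bridge Stop → 1
Jan 15 21:00 end Bridge Stop → 0
Jan 15 21:00 start Cathedral Lunch → 1
Jan 15 23:00 end Cathedral Lunch → 0
Jan 16 07:00 start Old-Town Tasting → 1
Jan 16 08:00 start Castle Lunch → 2
Jan 16 09:00 start Observatory Tour → 3
Jan 16 10:00 end Old-Town Tasting → 2
Jan 16 11:00 end Observatory Tour → 1
Jan 16 12:00 end Castle Lunch → 0
Jan 16 13:00 start Market Break → 1
Jan 16 17:00 end Market Break → 0
Peak is 3, at Jan 16 09:00 (Castle Lunch, Observatory Tour, Old-Town Tasting).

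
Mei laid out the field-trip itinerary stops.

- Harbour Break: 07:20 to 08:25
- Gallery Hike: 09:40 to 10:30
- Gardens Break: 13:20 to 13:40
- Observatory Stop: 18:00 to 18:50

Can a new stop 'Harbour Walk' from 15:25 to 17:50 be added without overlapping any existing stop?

Harbour Break: ends 08:25 at or before Harbour Walk starts 15:25 → clear.
Gallery Hike: ends 10:30 at or before Harbour Walk starts 15:25 → clear.
Gardens Break: ends 13:40 at or before Harbour Walk starts 15:25 → clear.
Observatory Stop: starts 18:00 at or after Harbour Walk ends 17:50 → clear.

Yes — the slot is free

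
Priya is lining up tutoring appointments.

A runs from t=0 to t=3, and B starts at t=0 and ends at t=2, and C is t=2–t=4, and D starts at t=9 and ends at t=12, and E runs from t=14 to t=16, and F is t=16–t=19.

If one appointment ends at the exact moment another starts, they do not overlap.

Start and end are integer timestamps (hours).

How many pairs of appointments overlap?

Sorted by start: A, B, C, D, E, F.
B starts before A ends → A and B overlap.
C starts before A ends → A and C overlap.
D starts after A ends, so nothing later overlaps A either.
C starts exactly when B ends (back-to-back, no overlap), so nothing later overlaps B either.
D starts after C ends, so nothing later overlaps C either.
E starts after D ends, so nothing later overlaps D either.
F starts exactly when E ends (back-to-back, no overlap).
Overlapping pairs: A & B, A & C — 2 in total.

2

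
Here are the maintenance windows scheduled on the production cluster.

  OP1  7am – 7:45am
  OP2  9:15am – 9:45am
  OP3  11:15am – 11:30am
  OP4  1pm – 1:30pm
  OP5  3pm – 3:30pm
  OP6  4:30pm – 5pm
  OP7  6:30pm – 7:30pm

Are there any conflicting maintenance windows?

No

Two intervals overlap when each starts before the other ends.
Sorted by start: OP1, OP2, OP3, OP4, OP5, OP6, OP7.
OP2 starts after OP1 ends, so OP1 has no further overlaps.
OP3 starts after OP2 ends, so OP2 has no further overlaps.
OP4 starts after OP3 ends, so OP3 has no further overlaps.
OP5 starts after OP4 ends, so OP4 has no further overlaps.
OP6 starts after OP5 ends, so OP5 has no further overlaps.
OP7 starts after OP6 ends.
Every pair is clear; the schedule has no overlaps.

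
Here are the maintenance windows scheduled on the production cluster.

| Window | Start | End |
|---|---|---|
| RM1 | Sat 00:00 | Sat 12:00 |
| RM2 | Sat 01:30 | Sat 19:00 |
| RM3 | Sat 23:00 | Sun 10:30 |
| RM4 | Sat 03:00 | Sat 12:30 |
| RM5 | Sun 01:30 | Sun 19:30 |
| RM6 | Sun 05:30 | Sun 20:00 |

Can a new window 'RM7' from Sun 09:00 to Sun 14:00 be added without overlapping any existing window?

RM1: ends Sat 12:00 at or before RM7 starts Sun 09:00 → clear.
RM2: ends Sat 19:00 at or before RM7 starts Sun 09:00 → clear.
RM4: ends Sat 12:30 at or before RM7 starts Sun 09:00 → clear.
RM3: starts Sat 23:00 before RM7 ends Sun 14:00, and ends Sun 10:30 after RM7 starts Sun 09:00 → overlap.
RM5: starts Sun 01:30 before RM7 ends Sun 14:00, and ends Sun 19:30 after RM7 starts Sun 09:00 → overlap.
RM6: starts Sun 05:30 before RM7 ends Sun 14:00, and ends Sun 20:00 after RM7 starts Sun 09:00 → overlap.
RM7 overlaps RM3, RM5, RM6.

No — it overlaps RM3, RM5, RM6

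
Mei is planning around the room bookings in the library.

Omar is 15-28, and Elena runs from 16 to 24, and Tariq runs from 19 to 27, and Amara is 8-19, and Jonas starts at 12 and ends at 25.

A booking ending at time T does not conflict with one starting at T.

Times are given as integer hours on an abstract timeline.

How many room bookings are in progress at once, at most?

4

Walk through starts and ends in time order (an end at T is processed before a start at T):
8 start Amara → 1
12 start Jonas → 2
15 start Omar → 3
16 start Elena → 4
19 end Amara → 3
19 start Tariq → 4
24 end Elena → 3
25 end Jonas → 2
27 end Tariq → 1
28 end Omar → 0
Peak is 4, at 16 (Amara, Elena, Jonas, Omar).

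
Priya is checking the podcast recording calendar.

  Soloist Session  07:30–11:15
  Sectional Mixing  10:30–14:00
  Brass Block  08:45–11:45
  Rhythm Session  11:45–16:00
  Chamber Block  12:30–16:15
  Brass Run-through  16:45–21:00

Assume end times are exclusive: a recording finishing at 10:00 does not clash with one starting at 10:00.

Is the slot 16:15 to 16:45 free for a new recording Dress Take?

Yes — the slot is free

Soloist Session: ends 11:15 at or before Dress Take starts 16:15 → clear.
Brass Block: ends 11:45 at or before Dress Take starts 16:15 → clear.
Sectional Mixing: ends 14:00 at or before Dress Take starts 16:15 → clear.
Rhythm Session: ends 16:00 at or before Dress Take starts 16:15 → clear.
Chamber Block: ends 16:15 at or before Dress Take starts 16:15 → clear.
Brass Run-through: starts 16:45 at or after Dress Take ends 16:45 → clear.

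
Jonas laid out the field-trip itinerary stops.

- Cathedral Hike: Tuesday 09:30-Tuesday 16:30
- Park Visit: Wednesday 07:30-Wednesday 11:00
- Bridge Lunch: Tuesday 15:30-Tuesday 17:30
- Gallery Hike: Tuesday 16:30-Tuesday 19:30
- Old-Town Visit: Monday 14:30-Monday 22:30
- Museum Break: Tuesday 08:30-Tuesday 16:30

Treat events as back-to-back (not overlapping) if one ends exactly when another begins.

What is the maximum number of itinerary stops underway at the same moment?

3

Walk through starts and ends in time order (an end at T is processed before a start at T):
Monday 14:30 start Old-Town Visit → 1
Monday 22:30 end Old-Town Visit → 0
Tuesday 08:30 start Museum Break → 1
Tuesday 09:30 start Cathedral Hike → 2
Tuesday 15:30 start Bridge Lunch → 3
Tuesday 16:30 end Cathedral Hike → 2
Tuesday 16:30 end Museum Break → 1
Tuesday 16:30 start Gallery Hike → 2
Tuesday 17:30 end Bridge Lunch → 1
Tuesday 19:30 end Gallery Hike → 0
Wednesday 07:30 start Park Visit → 1
Wednesday 11:00 end Park Visit → 0
Peak is 3, at Tuesday 15:30 (Bridge Lunch, Cathedral Hike, Museum Break).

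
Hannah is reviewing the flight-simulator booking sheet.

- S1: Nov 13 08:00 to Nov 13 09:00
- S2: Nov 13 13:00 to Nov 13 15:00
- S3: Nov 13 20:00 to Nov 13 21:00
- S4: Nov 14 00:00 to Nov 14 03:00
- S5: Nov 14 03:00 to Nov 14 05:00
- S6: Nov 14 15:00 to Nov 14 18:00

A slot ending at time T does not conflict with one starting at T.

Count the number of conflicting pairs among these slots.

0

Sorted by start: S1, S2, S3, S4, S5, S6.
S2 starts after S1 ends, so S1 has no further overlaps.
S3 starts after S2 ends, so S2 has no further overlaps.
S4 starts after S3 ends, so S3 has no further overlaps.
S5 starts exactly when S4 ends (back-to-back, no overlap), so S4 has no further overlaps.
S6 starts after S5 ends.
No pair overlaps.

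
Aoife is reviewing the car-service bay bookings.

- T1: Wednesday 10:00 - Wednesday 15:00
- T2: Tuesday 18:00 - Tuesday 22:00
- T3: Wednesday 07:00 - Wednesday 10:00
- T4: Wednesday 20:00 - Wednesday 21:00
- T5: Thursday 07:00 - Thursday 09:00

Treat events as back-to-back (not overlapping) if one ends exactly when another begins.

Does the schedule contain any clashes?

No

Sorted by start: T2, T3, T1, T4, T5.
T3 starts after T2 ends; T2 is clear from here.
T1 starts exactly when T3 ends (back-to-back, no overlap); T3 is clear from here.
T4 starts after T1 ends; T1 is clear from here.
T5 starts after T4 ends.
Every pair is clear; the schedule has no overlaps.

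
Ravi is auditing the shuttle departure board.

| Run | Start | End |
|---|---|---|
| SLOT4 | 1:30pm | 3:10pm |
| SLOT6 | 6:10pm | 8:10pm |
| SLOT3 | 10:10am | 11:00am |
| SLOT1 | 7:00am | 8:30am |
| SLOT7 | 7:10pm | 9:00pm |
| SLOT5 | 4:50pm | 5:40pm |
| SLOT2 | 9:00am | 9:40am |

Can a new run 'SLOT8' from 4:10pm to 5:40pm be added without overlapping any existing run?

No — it overlaps SLOT5

SLOT1: ends 8:30am at or before SLOT8 starts 4:10pm → clear.
SLOT2: ends 9:40am at or before SLOT8 starts 4:10pm → clear.
SLOT3: ends 11:00am at or before SLOT8 starts 4:10pm → clear.
SLOT4: ends 3:10pm at or before SLOT8 starts 4:10pm → clear.
SLOT5: starts 4:50pm before SLOT8 ends 5:40pm, and ends 5:40pm after SLOT8 starts 4:10pm → overlap.
SLOT6: starts 6:10pm at or after SLOT8 ends 5:40pm → clear.
SLOT7: starts 7:10pm at or after SLOT8 ends 5:40pm → clear.
SLOT8 overlaps SLOT5.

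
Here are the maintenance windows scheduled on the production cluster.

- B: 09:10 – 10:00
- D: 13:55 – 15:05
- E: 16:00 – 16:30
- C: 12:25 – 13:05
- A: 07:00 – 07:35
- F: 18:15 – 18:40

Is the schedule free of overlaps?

Sorted by start: A, B, C, D, E, F.
B starts after A ends; A is clear from here.
C starts after B ends; B is clear from here.
D starts after C ends; C is clear from here.
E starts after D ends; D is clear from here.
F starts after E ends.
Every pair is clear; the schedule has no overlaps.

Yes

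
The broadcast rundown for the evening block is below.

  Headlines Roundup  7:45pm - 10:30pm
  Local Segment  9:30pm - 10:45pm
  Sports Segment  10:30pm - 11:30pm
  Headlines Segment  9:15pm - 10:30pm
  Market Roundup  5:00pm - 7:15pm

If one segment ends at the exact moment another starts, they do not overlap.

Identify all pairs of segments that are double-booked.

Headlines Roundup & Headlines Segment, Headlines Roundup & Local Segment, Headlines Segment & Local Segment, Local Segment & Sports Segment

Sorted by start: Market Roundup, Headlines Roundup, Headlines Segment, Local Segment, Sports Segment.
Headlines Roundup starts after Market Roundup ends, so Market Roundup has no further overlaps.
Headlines Segment starts before Headlines Roundup ends → Headlines Roundup and Headlines Segment overlap.
Local Segment starts before Headlines Roundup ends → Headlines Roundup and Local Segment overlap.
Sports Segment starts exactly when Headlines Roundup ends (back-to-back, no overlap).
Local Segment starts before Headlines Segment ends → Headlines Segment and Local Segment overlap.
Sports Segment starts exactly when Headlines Segment ends (back-to-back, no overlap).
Sports Segment starts before Local Segment ends → Local Segment and Sports Segment overlap.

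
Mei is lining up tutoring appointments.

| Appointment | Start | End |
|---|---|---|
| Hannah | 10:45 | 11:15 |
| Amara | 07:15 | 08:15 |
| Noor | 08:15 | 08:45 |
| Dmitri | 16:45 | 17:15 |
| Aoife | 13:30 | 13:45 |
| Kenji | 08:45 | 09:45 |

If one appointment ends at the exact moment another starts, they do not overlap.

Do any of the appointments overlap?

No

Sorted by start: Amara, Noor, Kenji, Hannah, Aoife, Dmitri.
Noor starts exactly when Amara ends (back-to-back, no overlap) — done with Amara.
Kenji starts exactly when Noor ends (back-to-back, no overlap) — done with Noor.
Hannah starts after Kenji ends — done with Kenji.
Aoife starts after Hannah ends — done with Hannah.
Dmitri starts after Aoife ends.
Every pair is clear; the schedule has no overlaps.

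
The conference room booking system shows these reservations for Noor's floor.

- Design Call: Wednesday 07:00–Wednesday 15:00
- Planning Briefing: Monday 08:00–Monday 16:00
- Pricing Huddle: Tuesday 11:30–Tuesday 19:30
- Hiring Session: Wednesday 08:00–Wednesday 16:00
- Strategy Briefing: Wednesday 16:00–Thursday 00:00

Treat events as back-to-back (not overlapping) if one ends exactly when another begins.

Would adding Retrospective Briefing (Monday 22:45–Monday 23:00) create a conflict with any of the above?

No — it doesn't clash with anything

Planning Briefing: ends Monday 16:00 at or before Retrospective Briefing starts Monday 22:45 → clear.
Pricing Huddle: starts Tuesday 11:30 at or after Retrospective Briefing ends Monday 23:00 → clear.
Design Call: starts Wednesday 07:00 at or after Retrospective Briefing ends Monday 23:00 → clear.
Hiring Session: starts Wednesday 08:00 at or after Retrospective Briefing ends Monday 23:00 → clear.
Strategy Briefing: starts Wednesday 16:00 at or after Retrospective Briefing ends Monday 23:00 → clear.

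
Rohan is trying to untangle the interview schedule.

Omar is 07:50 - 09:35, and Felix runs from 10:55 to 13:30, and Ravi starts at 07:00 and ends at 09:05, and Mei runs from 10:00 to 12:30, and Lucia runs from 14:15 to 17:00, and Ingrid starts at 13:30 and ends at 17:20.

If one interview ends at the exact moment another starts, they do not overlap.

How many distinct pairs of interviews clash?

Two intervals overlap when each starts before the other ends.
Sorted by start: Ravi, Omar, Mei, Felix, Ingrid, Lucia.
Omar starts before Ravi ends → Ravi and Omar overlap.
Mei starts after Ravi ends — done with Ravi.
Mei starts after Omar ends — done with Omar.
Felix starts before Mei ends → Mei and Felix overlap.
Ingrid starts after Mei ends — done with Mei.
Ingrid starts exactly when Felix ends (back-to-back, no overlap) — done with Felix.
Lucia starts before Ingrid ends → Ingrid and Lucia overlap.
Overlapping pairs: Felix & Mei, Ingrid & Lucia, Omar & Ravi — 3 in total.

3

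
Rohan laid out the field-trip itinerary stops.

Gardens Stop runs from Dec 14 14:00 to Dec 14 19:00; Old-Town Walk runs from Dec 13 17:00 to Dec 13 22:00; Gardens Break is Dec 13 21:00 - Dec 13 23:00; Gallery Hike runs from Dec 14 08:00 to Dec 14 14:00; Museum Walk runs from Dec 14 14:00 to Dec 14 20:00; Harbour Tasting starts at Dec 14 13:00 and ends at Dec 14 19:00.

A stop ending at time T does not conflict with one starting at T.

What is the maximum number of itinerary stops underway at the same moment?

3

Walk through starts and ends in time order (an end at T is processed before a start at T):
Dec 13 17:00 start Old-Town Walk → 1
Dec 13 21:00 start Gardens Break → 2
Dec 13 22:00 end Old-Town Walk → 1
Dec 13 23:00 end Gardens Break → 0
Dec 14 08:00 start Gallery Hike → 1
Dec 14 13:00 start Harbour Tasting → 2
Dec 14 14:00 end Gallery Hike → 1
Dec 14 14:00 start Gardens Stop → 2
Dec 14 14:00 start Museum Walk → 3
Dec 14 19:00 end Gardens Stop → 2
Dec 14 19:00 end Harbour Tasting → 1
Dec 14 20:00 end Museum Walk → 0
Peak is 3, at Dec 14 14:00 (Gardens Stop, Harbour Tasting, Museum Walk).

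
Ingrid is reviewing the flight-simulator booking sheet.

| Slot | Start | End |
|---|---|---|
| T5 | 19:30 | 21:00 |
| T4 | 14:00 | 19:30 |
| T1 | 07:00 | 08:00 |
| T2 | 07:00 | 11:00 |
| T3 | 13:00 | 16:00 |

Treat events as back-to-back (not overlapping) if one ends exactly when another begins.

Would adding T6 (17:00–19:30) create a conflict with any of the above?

Yes — it overlaps T4

T1: ends 08:00 at or before T6 starts 17:00 → clear.
T2: ends 11:00 at or before T6 starts 17:00 → clear.
T3: ends 16:00 at or before T6 starts 17:00 → clear.
T4: starts 14:00 before T6 ends 19:30, and ends 19:30 after T6 starts 17:00 → overlap.
T5: starts 19:30 at or after T6 ends 19:30 → clear.
T6 overlaps T4.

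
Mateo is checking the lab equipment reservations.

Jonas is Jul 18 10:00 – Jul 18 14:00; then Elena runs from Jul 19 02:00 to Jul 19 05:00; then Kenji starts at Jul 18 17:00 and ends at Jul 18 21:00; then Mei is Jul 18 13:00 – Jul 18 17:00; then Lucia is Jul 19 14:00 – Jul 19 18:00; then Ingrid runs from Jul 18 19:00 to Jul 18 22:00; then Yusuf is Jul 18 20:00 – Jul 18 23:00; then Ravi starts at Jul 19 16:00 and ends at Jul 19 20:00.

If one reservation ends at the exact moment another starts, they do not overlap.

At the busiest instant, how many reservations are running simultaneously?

Sweep the timeline, counting +1 at each start and −1 at each end (ends before starts at a tie):
Jul 18 10:00 start Jonas → 1
Jul 18 13:00 start Mei → 2
Jul 18 14:00 end Jonas → 1
Jul 18 17:00 end Mei → 0
Jul 18 17:00 start Kenji → 1
Jul 18 19:00 start Ingrid → 2
Jul 18 20:00 start Yusuf → 3
Jul 18 21:00 end Kenji → 2
Jul 18 22:00 end Ingrid → 1
Jul 18 23:00 end Yusuf → 0
Jul 19 02:00 start Elena → 1
Jul 19 05:00 end Elena → 0
Jul 19 14:00 start Lucia → 1
Jul 19 16:00 start Ravi → 2
Jul 19 18:00 end Lucia → 1
Jul 19 20:00 end Ravi → 0
Peak is 3, at Jul 18 20:00 (Ingrid, Kenji, Yusuf).

3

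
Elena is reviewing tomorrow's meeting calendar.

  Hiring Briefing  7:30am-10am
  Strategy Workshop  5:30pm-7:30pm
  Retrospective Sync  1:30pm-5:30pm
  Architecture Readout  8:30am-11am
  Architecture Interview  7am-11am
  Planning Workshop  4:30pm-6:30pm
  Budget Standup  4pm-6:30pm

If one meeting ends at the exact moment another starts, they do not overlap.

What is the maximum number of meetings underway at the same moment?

Walk through starts and ends in time order (an end at T is processed before a start at T):
7am start Architecture Interview → 1
7:30am start Hiring Briefing → 2
8:30am start Architecture Readout → 3
10am end Hiring Briefing → 2
11am end Architecture Interview → 1
11am end Architecture Readout → 0
1:30pm start Retrospective Sync → 1
4pm start Budget Standup → 2
4:30pm start Planning Workshop → 3
5:30pm end Retrospective Sync → 2
5:30pm start Strategy Workshop → 3
6:30pm end Budget Standup → 2
6:30pm end Planning Workshop → 1
7:30pm end Strategy Workshop → 0
Peak is 3, at 8:30am (Architecture Interview, Architecture Readout, Hiring Briefing).

3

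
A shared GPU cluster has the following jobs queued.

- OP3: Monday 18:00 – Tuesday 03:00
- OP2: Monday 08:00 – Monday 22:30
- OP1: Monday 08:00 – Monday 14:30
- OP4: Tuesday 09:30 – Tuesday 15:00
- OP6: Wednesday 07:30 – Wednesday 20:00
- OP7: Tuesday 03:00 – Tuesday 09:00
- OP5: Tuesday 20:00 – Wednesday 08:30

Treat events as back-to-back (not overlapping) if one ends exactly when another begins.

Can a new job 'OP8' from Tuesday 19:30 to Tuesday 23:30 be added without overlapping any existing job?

No — it overlaps OP5

OP1: ends Monday 14:30 at or before OP8 starts Tuesday 19:30 → clear.
OP2: ends Monday 22:30 at or before OP8 starts Tuesday 19:30 → clear.
OP3: ends Tuesday 03:00 at or before OP8 starts Tuesday 19:30 → clear.
OP7: ends Tuesday 09:00 at or before OP8 starts Tuesday 19:30 → clear.
OP4: ends Tuesday 15:00 at or before OP8 starts Tuesday 19:30 → clear.
OP5: starts Tuesday 20:00 before OP8 ends Tuesday 23:30, and ends Wednesday 08:30 after OP8 starts Tuesday 19:30 → overlap.
OP6: starts Wednesday 07:30 at or after OP8 ends Tuesday 23:30 → clear.
OP8 overlaps OP5.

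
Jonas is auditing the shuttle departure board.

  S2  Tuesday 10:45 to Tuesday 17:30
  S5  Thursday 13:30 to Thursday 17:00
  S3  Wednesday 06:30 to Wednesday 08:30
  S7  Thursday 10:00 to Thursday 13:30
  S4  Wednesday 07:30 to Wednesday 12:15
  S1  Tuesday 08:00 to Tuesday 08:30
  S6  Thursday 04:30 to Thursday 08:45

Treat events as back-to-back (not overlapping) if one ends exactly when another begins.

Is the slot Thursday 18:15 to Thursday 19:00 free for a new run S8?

Yes — the slot is free

S1: ends Tuesday 08:30 at or before S8 starts Thursday 18:15 → clear.
S2: ends Tuesday 17:30 at or before S8 starts Thursday 18:15 → clear.
S3: ends Wednesday 08:30 at or before S8 starts Thursday 18:15 → clear.
S4: ends Wednesday 12:15 at or before S8 starts Thursday 18:15 → clear.
S6: ends Thursday 08:45 at or before S8 starts Thursday 18:15 → clear.
S7: ends Thursday 13:30 at or before S8 starts Thursday 18:15 → clear.
S5: ends Thursday 17:00 at or before S8 starts Thursday 18:15 → clear.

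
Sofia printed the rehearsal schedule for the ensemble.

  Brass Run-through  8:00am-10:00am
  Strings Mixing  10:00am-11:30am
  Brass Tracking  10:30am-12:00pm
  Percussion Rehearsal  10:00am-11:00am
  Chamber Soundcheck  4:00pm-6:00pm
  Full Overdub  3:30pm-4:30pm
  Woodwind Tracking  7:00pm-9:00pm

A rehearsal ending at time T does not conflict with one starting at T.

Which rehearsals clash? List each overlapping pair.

Brass Tracking & Percussion Rehearsal, Brass Tracking & Strings Mixing, Chamber Soundcheck & Full Overdub, Percussion Rehearsal & Strings Mixing

Sorted by start: Brass Run-through, Strings Mixing, Percussion Rehearsal, Brass Tracking, Full Overdub, Chamber Soundcheck, Woodwind Tracking.
Strings Mixing starts exactly when Brass Run-through ends (back-to-back, no overlap) — done with Brass Run-through.
Percussion Rehearsal starts before Strings Mixing ends → Strings Mixing and Percussion Rehearsal overlap.
Brass Tracking starts before Strings Mixing ends → Strings Mixing and Brass Tracking overlap.
Full Overdub starts after Strings Mixing ends — done with Strings Mixing.
Brass Tracking starts before Percussion Rehearsal ends → Percussion Rehearsal and Brass Tracking overlap.
Full Overdub starts after Percussion Rehearsal ends — done with Percussion Rehearsal.
Full Overdub starts after Brass Tracking ends — done with Brass Tracking.
Chamber Soundcheck starts before Full Overdub ends → Full Overdub and Chamber Soundcheck overlap.
Woodwind Tracking starts after Full Overdub ends.
Woodwind Tracking starts after Chamber Soundcheck ends.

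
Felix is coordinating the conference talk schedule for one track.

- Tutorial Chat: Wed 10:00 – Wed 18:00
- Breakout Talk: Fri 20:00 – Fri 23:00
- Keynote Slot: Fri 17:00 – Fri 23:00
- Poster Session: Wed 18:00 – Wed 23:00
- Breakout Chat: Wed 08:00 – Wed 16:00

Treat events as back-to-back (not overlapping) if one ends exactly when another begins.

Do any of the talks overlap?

Two intervals overlap when each starts before the other ends.
Sorted by start: Breakout Chat, Tutorial Chat, Poster Session, Keynote Slot, Breakout Talk.
Tutorial Chat starts before Breakout Chat ends → Breakout Chat and Tutorial Chat overlap.
That's a conflict, so the schedule is not conflict-free.

Yes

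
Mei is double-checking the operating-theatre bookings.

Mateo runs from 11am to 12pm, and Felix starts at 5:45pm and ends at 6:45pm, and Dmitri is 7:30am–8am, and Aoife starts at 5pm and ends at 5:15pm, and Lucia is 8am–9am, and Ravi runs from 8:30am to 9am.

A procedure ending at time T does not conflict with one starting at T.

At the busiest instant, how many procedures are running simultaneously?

Sort all start/end points and keep a running count:
7:30am start Dmitri → 1
8am end Dmitri → 0
8am start Lucia → 1
8:30am start Ravi → 2
9am end Lucia → 1
9am end Ravi → 0
11am start Mateo → 1
12pm end Mateo → 0
5pm start Aoife → 1
5:15pm end Aoife → 0
5:45pm start Felix → 1
6:45pm end Felix → 0
Peak is 2, at 8:30am (Lucia, Ravi).

2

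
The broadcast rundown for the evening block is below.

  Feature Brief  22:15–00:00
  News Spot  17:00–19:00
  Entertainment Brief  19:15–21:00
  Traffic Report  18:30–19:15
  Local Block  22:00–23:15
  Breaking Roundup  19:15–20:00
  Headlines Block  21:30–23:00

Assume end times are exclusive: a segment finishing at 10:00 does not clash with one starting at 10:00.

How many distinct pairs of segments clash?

Check each pair: they overlap iff neither finishes before the other starts.
Sorted by start: News Spot, Traffic Report, Breaking Roundup, Entertainment Brief, Headlines Block, Local Block, Feature Brief.
Traffic Report starts before News Spot ends → News Spot and Traffic Report overlap.
Breaking Roundup starts after News Spot ends; News Spot is clear from here.
Breaking Roundup starts exactly when Traffic Report ends (back-to-back, no overlap); Traffic Report is clear from here.
Entertainment Brief starts before Breaking Roundup ends → Breaking Roundup and Entertainment Brief overlap.
Headlines Block starts after Breaking Roundup ends; Breaking Roundup is clear from here.
Headlines Block starts after Entertainment Brief ends; Entertainment Brief is clear from here.
Local Block starts before Headlines Block ends → Headlines Block and Local Block overlap.
Feature Brief starts before Headlines Block ends → Headlines Block and Feature Brief overlap.
Feature Brief starts before Local Block ends → Local Block and Feature Brief overlap.
Overlapping pairs: Breaking Roundup & Entertainment Brief, Feature Brief & Headlines Block, Feature Brief & Local Block, Headlines Block & Local Block, News Spot & Traffic Report — 5 in total.

5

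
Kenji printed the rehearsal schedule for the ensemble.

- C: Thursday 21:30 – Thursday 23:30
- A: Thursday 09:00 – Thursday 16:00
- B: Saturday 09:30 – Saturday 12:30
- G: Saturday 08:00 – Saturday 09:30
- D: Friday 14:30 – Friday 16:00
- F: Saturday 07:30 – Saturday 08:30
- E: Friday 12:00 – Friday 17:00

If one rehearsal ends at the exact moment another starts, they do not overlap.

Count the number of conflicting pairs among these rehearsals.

2

Check each pair: they overlap iff neither finishes before the other starts.
Sorted by start: A, C, E, D, F, G, B.
C starts after A ends, so A has no further overlaps.
E starts after C ends, so C has no further overlaps.
D starts before E ends → E and D overlap.
F starts after E ends, so E has no further overlaps.
F starts after D ends, so D has no further overlaps.
G starts before F ends → F and G overlap.
B starts after F ends.
B starts exactly when G ends (back-to-back, no overlap).
Overlapping pairs: D & E, F & G — 2 in total.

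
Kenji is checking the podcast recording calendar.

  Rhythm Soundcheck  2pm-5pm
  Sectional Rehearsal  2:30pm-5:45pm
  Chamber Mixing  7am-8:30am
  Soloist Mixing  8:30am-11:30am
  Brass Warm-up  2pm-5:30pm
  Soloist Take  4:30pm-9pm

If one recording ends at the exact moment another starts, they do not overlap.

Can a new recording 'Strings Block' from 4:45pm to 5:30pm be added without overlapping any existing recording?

No — it overlaps Brass Warm-up, Rhythm Soundcheck, Sectional Rehearsal, Soloist Take

Chamber Mixing: ends 8:30am at or before Strings Block starts 4:45pm → clear.
Soloist Mixing: ends 11:30am at or before Strings Block starts 4:45pm → clear.
Rhythm Soundcheck: starts 2pm before Strings Block ends 5:30pm, and ends 5pm after Strings Block starts 4:45pm → overlap.
Brass Warm-up: starts 2pm before Strings Block ends 5:30pm, and ends 5:30pm after Strings Block starts 4:45pm → overlap.
Sectional Rehearsal: starts 2:30pm before Strings Block ends 5:30pm, and ends 5:45pm after Strings Block starts 4:45pm → overlap.
Soloist Take: starts 4:30pm before Strings Block ends 5:30pm, and ends 9pm after Strings Block starts 4:45pm → overlap.
Strings Block overlaps Rhythm Soundcheck, Brass Warm-up, Soloist Take, Sectional Rehearsal.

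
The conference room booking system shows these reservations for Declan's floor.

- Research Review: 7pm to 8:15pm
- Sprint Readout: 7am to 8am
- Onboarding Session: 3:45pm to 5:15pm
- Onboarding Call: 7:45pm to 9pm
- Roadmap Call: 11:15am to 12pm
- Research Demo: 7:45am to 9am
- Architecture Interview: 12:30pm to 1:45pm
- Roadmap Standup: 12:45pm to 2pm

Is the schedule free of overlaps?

No

Sorted by start: Sprint Readout, Research Demo, Roadmap Call, Architecture Interview, Roadmap Standup, Onboarding Session, Research Review, Onboarding Call.
Research Demo starts before Sprint Readout ends → Sprint Readout and Research Demo overlap.
That's a conflict, so the schedule is not conflict-free.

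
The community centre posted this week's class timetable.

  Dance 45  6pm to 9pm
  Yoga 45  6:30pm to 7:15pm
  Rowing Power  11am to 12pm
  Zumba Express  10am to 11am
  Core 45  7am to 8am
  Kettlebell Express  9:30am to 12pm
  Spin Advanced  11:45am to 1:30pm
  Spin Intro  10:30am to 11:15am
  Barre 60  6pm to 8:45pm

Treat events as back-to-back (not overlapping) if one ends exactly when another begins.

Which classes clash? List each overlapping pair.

Barre 60 & Dance 45, Barre 60 & Yoga 45, Dance 45 & Yoga 45, Kettlebell Express & Rowing Power, Kettlebell Express & Spin Advanced, Kettlebell Express & Spin Intro, Kettlebell Express & Zumba Express, Rowing Power & Spin Advanced, Rowing Power & Spin Intro, Spin Intro & Zumba Express

Two intervals overlap when each starts before the other ends.
Sorted by start: Core 45, Kettlebell Express, Zumba Express, Spin Intro, Rowing Power, Spin Advanced, Dance 45, Barre 60, Yoga 45.
Kettlebell Express starts after Core 45 ends, so Core 45 has no further overlaps.
Zumba Express starts before Kettlebell Express ends → Kettlebell Express and Zumba Express overlap.
Spin Intro starts before Kettlebell Express ends → Kettlebell Express and Spin Intro overlap.
Rowing Power starts before Kettlebell Express ends → Kettlebell Express and Rowing Power overlap.
Spin Advanced starts before Kettlebell Express ends → Kettlebell Express and Spin Advanced overlap.
Dance 45 starts after Kettlebell Express ends, so Kettlebell Express has no further overlaps.
Spin Intro starts before Zumba Express ends → Zumba Express and Spin Intro overlap.
Rowing Power starts exactly when Zumba Express ends (back-to-back, no overlap), so Zumba Express has no further overlaps.
Rowing Power starts before Spin Intro ends → Spin Intro and Rowing Power overlap.
Spin Advanced starts after Spin Intro ends, so Spin Intro has no further overlaps.
Spin Advanced starts before Rowing Power ends → Rowing Power and Spin Advanced overlap.
Dance 45 starts after Rowing Power ends, so Rowing Power has no further overlaps.
Dance 45 starts after Spin Advanced ends, so Spin Advanced has no further overlaps.
Barre 60 starts before Dance 45 ends → Dance 45 and Barre 60 overlap.
Yoga 45 starts before Dance 45 ends → Dance 45 and Yoga 45 overlap.
Yoga 45 starts before Barre 60 ends → Barre 60 and Yoga 45 overlap.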